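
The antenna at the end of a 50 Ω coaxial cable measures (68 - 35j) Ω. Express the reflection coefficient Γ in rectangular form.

Γ ≈ 0.221 − j0.231

Γ = (Z_L − Z_0)/(Z_L + Z_0) = (18 − j35)/(118 − j35)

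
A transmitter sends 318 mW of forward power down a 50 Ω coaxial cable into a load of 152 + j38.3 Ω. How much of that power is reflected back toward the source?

P_reflected ≈ 89.3 mW

|Γ| = |(102 + j38.3)/(202 + j38.3)| = 0.53
|Γ|² = 0.281
P_refl = |Γ|²·P_inc = 89.3 mW, P_del = (1 − |Γ|²)·P_inc = 229 mW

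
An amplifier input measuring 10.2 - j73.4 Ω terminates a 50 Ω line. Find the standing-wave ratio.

Γ = (Z_L − Z_0)/(Z_L + Z_0) = (-39.8 − j73.4)/(60.2 − j73.4)
|Γ| = 83.5/94.9 = 0.88
VSWR = (1 + |Γ|)/(1 − |Γ|) = 1.88/0.12

VSWR ≈ 15.6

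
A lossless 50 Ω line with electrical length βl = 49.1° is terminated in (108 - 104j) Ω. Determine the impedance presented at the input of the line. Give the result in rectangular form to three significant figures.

tan(βl) = tan(49.1°) = 1.15
Z_in = Z_0·(Z_L + jZ_0·tanβl)/(Z_0 + jZ_L·tanβl)
     = 50·(108 − j46.3)/(170 + j125)

Z_in ≈ 14.2 − j24 Ω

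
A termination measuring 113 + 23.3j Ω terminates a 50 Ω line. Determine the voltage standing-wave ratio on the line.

VSWR ≈ 2.38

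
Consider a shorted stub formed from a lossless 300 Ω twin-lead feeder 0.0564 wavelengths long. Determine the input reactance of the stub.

X_in ≈ 111 Ω (inductive)

βl = 2π × 0.0564 = 20.3°
tan(βl) = 0.37
For a shorted stub, Z_in = jZ_0·tan(βl)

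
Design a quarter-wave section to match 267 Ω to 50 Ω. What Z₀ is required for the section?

Z_qwt ≈ 116 Ω

Z_qwt = √(Z_0·R_L) = √(50 × 267) = √13350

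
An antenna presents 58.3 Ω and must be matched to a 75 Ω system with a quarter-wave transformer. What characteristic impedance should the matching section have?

Z_qwt = √(Z_0·R_L) = √(75 × 58.3) = √4372

Z_qwt ≈ 66.1 Ω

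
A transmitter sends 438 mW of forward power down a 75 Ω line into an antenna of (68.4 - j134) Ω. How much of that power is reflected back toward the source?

P_reflected ≈ 205 mW

|Γ| = |(-6.6 − j134)/(143.4 − j134)| = 0.684
|Γ|² = 0.467
P_refl = |Γ|²·P_inc = 205 mW, P_del = (1 − |Γ|²)·P_inc = 233 mW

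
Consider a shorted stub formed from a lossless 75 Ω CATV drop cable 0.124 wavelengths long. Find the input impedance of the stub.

βl = 2π × 0.124 = 44.6°
tan(βl) = 0.988
For a shorted stub, Z_in = jZ_0·tan(βl)

Z_in ≈ +j74.1 Ω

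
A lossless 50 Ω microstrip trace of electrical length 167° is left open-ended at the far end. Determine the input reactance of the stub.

tan(βl) = -0.231
For an open-ended stub, Z_in = −jZ_0·cot(βl) = −jZ_0/tan(βl)

X_in ≈ 217 Ω (inductive)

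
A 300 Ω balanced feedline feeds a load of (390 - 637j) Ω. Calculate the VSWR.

Γ = (Z_L − Z_0)/(Z_L + Z_0) = (90 − j637)/(690 − j637)
|Γ| = 643/939 = 0.685
VSWR = (1 + |Γ|)/(1 − |Γ|) = 1.69/0.315

VSWR ≈ 5.35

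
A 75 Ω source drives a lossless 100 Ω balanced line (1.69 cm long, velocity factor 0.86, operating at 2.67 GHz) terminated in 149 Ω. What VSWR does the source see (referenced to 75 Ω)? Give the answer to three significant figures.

VSWR ≈ 1.39

λ = v/f = 0.86·c / 2.67 GHz = 0.0966 m
βl = 2π·l/λ = 2π × 0.175 = 63°
tan(βl) = 1.96
Z_in = Z_0·(Z_L + jZ_0·tanβl)/(Z_0 + jZ_L·tanβl) = 75.7 − j25.1 Ω
Γ_s = (Z_in − Z_s)/(Z_in + Z_s) = (0.712 − j25.1)/(151 − j25.1), |Γ_s| = 0.164
VSWR = (1 + |Γ_s|)/(1 − |Γ_s|)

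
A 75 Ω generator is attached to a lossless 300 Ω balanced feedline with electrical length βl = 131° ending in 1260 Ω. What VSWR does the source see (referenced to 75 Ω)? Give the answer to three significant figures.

VSWR ≈ 8.28

tan(βl) = -1.15
Z_in = Z_0·(Z_L + jZ_0·tanβl)/(Z_0 + jZ_L·tanβl) = 120 + j236 Ω
Γ_s = (Z_in − Z_s)/(Z_in + Z_s) = (45.3 + j236)/(195 + j236), |Γ_s| = 0.784
VSWR = (1 + |Γ_s|)/(1 − |Γ_s|)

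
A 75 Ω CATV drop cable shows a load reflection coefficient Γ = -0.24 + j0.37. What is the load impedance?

Z_L = Z_0·(1 + Γ)/(1 − Γ) = 75·(0.76 + j0.37)/(1.24 − j0.37)

Z_L ≈ 36.1 + j33.1 Ω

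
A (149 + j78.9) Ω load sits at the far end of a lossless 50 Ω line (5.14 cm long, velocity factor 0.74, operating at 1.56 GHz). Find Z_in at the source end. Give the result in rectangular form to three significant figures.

λ = v/f = 0.74·c / 1.56 GHz = 0.142 m
βl = 2π·l/λ = 2π × 0.361 = 130°
tan(βl) = tan(130°) = -1.19
Z_in = Z_0·(Z_L + jZ_0·tanβl)/(Z_0 + jZ_L·tanβl)
     = 50·(149 + j19.4)/(144 − j177)

Z_in ≈ 17.3 + j28 Ω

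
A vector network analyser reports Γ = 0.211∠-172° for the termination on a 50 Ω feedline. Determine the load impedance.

Z_L ≈ 32.7 − j2.01 Ω

Z_L = Z_0·(1 + Γ)/(1 − Γ) = 50·(0.791 − j0.0294)/(1.21 + j0.0294)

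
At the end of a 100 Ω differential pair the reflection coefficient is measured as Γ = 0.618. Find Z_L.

Z_L = Z_0·(1 + Γ)/(1 − Γ) = 100·(1.62)/(0.382)

Z_L ≈ 424 Ω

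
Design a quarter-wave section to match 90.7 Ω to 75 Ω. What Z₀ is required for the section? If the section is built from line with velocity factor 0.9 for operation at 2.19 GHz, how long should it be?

Z_qwt ≈ 82.5 Ω; length ≈ 3.08 cm

Z_qwt = √(Z_0·R_L) = √(75 × 90.7) = √6802
λ = 0.9·c/f = 0.123 m, so l = λ/4 = 0.0308 m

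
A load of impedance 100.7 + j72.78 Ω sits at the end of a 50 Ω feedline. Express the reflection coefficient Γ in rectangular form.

Γ = (Z_L − Z_0)/(Z_L + Z_0) = (50.7 + j72.78)/(150.7 + j72.78)

Γ ≈ 0.462 + j0.26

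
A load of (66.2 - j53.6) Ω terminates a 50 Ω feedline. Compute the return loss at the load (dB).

RL ≈ 7.18 dB

Γ = (16.2 − j53.6)/(116.2 − j53.6), |Γ| = 0.438
RL = −20·log₁₀|Γ| = −20·log₁₀(0.438)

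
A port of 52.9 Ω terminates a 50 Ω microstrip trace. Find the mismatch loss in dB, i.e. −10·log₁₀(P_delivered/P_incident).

Γ = (52.9 − 50)/(52.9 + 50) = 0.0282
|Γ|² = 0.000794, so P_del/P_inc = 1 − |Γ|² = 0.999
ML = −10·log₁₀(1 − |Γ|²)

mismatch loss ≈ 0.00345 dB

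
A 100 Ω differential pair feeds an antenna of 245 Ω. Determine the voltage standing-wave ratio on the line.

For a purely resistive load, VSWR = R_L/Z_0 or Z_0/R_L (whichever > 1) = 245/100

VSWR ≈ 2.45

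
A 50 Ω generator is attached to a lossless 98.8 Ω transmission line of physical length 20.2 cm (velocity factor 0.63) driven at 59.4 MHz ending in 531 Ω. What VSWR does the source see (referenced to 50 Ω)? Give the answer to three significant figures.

λ = v/f = 0.63·c / 59.4 MHz = 3.18 m
βl = 2π·l/λ = 2π × 0.0635 = 22.9°
tan(βl) = 0.421
Z_in = Z_0·(Z_L + jZ_0·tanβl)/(Z_0 + jZ_L·tanβl) = 102 − j189 Ω
Γ_s = (Z_in − Z_s)/(Z_in + Z_s) = (52 − j189)/(152 − j189), |Γ_s| = 0.809
VSWR = (1 + |Γ_s|)/(1 − |Γ_s|)

VSWR ≈ 9.46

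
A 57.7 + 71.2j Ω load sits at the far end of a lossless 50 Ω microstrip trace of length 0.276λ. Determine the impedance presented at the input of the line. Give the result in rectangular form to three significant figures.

βl = 2π × 0.276 = 99.4°
tan(βl) = tan(99.4°) = -6.07
Z_in = Z_0·(Z_L + jZ_0·tanβl)/(Z_0 + jZ_L·tanβl)
     = 50·(57.7 − j232)/(482 − j350)

Z_in ≈ 15.4 − j12.9 Ω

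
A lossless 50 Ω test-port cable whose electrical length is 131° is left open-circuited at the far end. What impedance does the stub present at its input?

tan(βl) = -1.15
For an open-circuited stub, Z_in = −jZ_0·cot(βl) = −jZ_0/tan(βl)

Z_in ≈ +j43.5 Ω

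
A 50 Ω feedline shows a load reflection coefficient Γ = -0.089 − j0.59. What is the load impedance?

Z_L = Z_0·(1 + Γ)/(1 − Γ) = 50·(0.911 − j0.59)/(1.09 + j0.59)

Z_L ≈ 21 − j38.5 Ω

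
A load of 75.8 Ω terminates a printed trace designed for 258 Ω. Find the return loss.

RL ≈ 5.26 dB

Γ = (75.8 − 258)/(75.8 + 258) = -0.546
RL = −20·log₁₀|Γ| = −20·log₁₀(0.546)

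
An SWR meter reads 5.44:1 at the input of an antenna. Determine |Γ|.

|Γ| = (S − 1)/(S + 1) = (5.44 − 1)/(5.44 + 1) = 4.44/6.44

|Γ| ≈ 0.689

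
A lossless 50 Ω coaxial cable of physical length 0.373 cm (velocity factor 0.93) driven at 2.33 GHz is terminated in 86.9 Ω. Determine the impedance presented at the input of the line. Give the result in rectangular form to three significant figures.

Z_in ≈ 80.7 − j17.9 Ω

λ = v/f = 0.93·c / 2.33 GHz = 0.12 m
βl = 2π·l/λ = 2π × 0.0312 = 11.2°
tan(βl) = tan(11.2°) = 0.198
Z_in = Z_0·(Z_L + jZ_0·tanβl)/(Z_0 + jZ_L·tanβl)
     = 50·(86.9 + j9.91)/(50 + j17.2)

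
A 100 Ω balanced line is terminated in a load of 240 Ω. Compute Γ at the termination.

Γ = (Z_L − Z_0)/(Z_L + Z_0) = (240 − 100)/(240 + 100) = 140/340

Γ = 0.412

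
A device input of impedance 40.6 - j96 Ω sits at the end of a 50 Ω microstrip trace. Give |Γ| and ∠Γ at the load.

Γ ≈ 0.731 ∠ -48.9°

Γ = (Z_L − Z_0)/(Z_L + Z_0) = (-9.4 − j96)/(90.6 − j96)
|Γ| = 96.5/132 = 0.731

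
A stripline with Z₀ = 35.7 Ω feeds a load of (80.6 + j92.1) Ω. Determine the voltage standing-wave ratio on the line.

VSWR ≈ 5.47

Γ = (Z_L − Z_0)/(Z_L + Z_0) = (44.9 + j92.1)/(116.3 + j92.1)
|Γ| = 102/148 = 0.691
VSWR = (1 + |Γ|)/(1 − |Γ|) = 1.69/0.309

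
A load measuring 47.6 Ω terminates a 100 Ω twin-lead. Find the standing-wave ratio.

VSWR ≈ 2.1

Γ = (47.6 − 100)/(47.6 + 100) = -0.355
VSWR = (1 + 0.355)/(1 − 0.355)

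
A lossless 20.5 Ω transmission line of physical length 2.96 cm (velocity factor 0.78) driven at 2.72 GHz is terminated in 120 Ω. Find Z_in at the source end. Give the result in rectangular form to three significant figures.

λ = v/f = 0.78·c / 2.72 GHz = 0.086 m
βl = 2π·l/λ = 2π × 0.344 = 124°
tan(βl) = tan(124°) = -1.49
Z_in = Z_0·(Z_L + jZ_0·tanβl)/(Z_0 + jZ_L·tanβl)
     = 20.5·(120 − j30.5)/(20.5 − j179)

Z_in ≈ 5.01 + j13.2 Ω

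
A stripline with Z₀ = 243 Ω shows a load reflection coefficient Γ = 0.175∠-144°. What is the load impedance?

Z_L ≈ 179 − j38.1 Ω

Z_L = Z_0·(1 + Γ)/(1 − Γ) = 243·(0.858 − j0.103)/(1.14 + j0.103)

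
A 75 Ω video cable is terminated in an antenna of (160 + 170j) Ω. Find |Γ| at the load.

Γ = (Z_L − Z_0)/(Z_L + Z_0) = (85 + j170)/(235 + j170)
|Γ| = 190/290

|Γ| ≈ 0.655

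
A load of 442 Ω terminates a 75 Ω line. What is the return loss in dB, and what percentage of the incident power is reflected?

RL ≈ 2.98 dB; 50.4% of incident power reflected

Γ = (442 − 75)/(442 + 75) = 0.71
RL = −20·log₁₀(0.71) = 2.98 dB
P_refl/P_inc = |Γ|² = 0.504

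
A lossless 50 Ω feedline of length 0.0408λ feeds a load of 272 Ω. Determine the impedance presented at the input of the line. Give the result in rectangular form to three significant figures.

βl = 2π × 0.0408 = 14.7°
tan(βl) = tan(14.7°) = 0.262
Z_in = Z_0·(Z_L + jZ_0·tanβl)/(Z_0 + jZ_L·tanβl)
     = 50·(272 + j13.1)/(50 + j71.3)

Z_in ≈ 95.8 − j124 Ω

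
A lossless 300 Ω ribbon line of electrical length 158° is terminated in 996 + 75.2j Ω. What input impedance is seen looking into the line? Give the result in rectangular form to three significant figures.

Z_in ≈ 385 + j427 Ω

tan(βl) = tan(158°) = -0.404
Z_in = Z_0·(Z_L + jZ_0·tanβl)/(Z_0 + jZ_L·tanβl)
     = 300·(996 − j46)/(330 − j402)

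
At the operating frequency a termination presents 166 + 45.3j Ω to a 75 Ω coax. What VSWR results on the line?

Γ = (Z_L − Z_0)/(Z_L + Z_0) = (91 + j45.3)/(241 + j45.3)
|Γ| = 102/245 = 0.415
VSWR = (1 + |Γ|)/(1 − |Γ|) = 1.41/0.585

VSWR ≈ 2.42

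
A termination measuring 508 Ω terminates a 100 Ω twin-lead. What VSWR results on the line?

VSWR ≈ 5.08

Γ = (508 − 100)/(508 + 100) = 0.671
VSWR = (1 + 0.671)/(1 − 0.671)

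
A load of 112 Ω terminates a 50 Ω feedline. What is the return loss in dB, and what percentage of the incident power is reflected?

RL ≈ 8.34 dB; 14.6% of incident power reflected

Γ = (112 − 50)/(112 + 50) = 0.383
RL = −20·log₁₀(0.383) = 8.34 dB
P_refl/P_inc = |Γ|² = 0.146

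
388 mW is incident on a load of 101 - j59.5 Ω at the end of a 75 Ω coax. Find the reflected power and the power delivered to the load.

|Γ| = |(26 − j59.5)/(176 − j59.5)| = 0.35
|Γ|² = 0.122
P_refl = |Γ|²·P_inc = 47.4 mW, P_del = (1 − |Γ|²)·P_inc = 341 mW

P_reflected ≈ 47.4 mW; P_delivered ≈ 341 mW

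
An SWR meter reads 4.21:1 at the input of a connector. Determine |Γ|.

|Γ| ≈ 0.616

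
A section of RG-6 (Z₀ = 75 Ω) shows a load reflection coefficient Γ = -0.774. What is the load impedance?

Z_L ≈ 9.55 Ω

Z_L = Z_0·(1 + Γ)/(1 − Γ) = 75·(0.226)/(1.77)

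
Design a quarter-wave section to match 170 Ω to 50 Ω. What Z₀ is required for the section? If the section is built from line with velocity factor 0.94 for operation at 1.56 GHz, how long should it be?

Z_qwt = √(Z_0·R_L) = √(50 × 170) = √8500
λ = 0.94·c/f = 0.181 m, so l = λ/4 = 0.0452 m

Z_qwt ≈ 92.2 Ω; length ≈ 4.52 cm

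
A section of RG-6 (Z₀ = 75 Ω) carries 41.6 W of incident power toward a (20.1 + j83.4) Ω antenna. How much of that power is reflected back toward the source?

P_reflected ≈ 25.9 W

|Γ| = |(-54.9 + j83.4)/(95.1 + j83.4)| = 0.789
|Γ|² = 0.623
P_refl = |Γ|²·P_inc = 25.9 W, P_del = (1 − |Γ|²)·P_inc = 15.7 W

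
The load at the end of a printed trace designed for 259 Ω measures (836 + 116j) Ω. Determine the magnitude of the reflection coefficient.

Γ = (Z_L − Z_0)/(Z_L + Z_0) = (577 + j116)/(1095 + j116)
|Γ| = 589/1100

|Γ| ≈ 0.534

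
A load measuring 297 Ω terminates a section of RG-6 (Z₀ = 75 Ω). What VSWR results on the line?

VSWR ≈ 3.96

For a purely resistive load, VSWR = R_L/Z_0 or Z_0/R_L (whichever > 1) = 297/75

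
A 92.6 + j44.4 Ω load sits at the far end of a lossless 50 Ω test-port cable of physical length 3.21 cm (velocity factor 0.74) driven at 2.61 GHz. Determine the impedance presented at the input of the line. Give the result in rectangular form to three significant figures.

Z_in ≈ 26.9 + j23.7 Ω

λ = v/f = 0.74·c / 2.61 GHz = 0.0851 m
βl = 2π·l/λ = 2π × 0.377 = 136°
tan(βl) = tan(136°) = -0.97
Z_in = Z_0·(Z_L + jZ_0·tanβl)/(Z_0 + jZ_L·tanβl)
     = 50·(92.6 − j4.12)/(93.1 − j89.9)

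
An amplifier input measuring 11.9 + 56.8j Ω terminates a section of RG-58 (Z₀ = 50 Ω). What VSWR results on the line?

Γ = (Z_L − Z_0)/(Z_L + Z_0) = (-38.1 + j56.8)/(61.9 + j56.8)
|Γ| = 68.4/84 = 0.814
VSWR = (1 + |Γ|)/(1 − |Γ|) = 1.81/0.186

VSWR ≈ 9.76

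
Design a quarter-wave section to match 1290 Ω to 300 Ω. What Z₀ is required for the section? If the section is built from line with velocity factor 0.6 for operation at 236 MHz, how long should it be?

Z_qwt ≈ 622 Ω; length ≈ 19.1 cm

Z_qwt = √(Z_0·R_L) = √(300 × 1290) = √387000
λ = 0.6·c/f = 0.763 m, so l = λ/4 = 0.191 m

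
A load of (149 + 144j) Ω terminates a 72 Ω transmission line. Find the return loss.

RL ≈ 4.17 dB

Γ = (77 + j144)/(221 + j144), |Γ| = 0.619
RL = −20·log₁₀|Γ| = −20·log₁₀(0.619)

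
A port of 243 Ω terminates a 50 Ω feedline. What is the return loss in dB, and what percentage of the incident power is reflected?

RL ≈ 3.63 dB; 43.4% of incident power reflected

Γ = (243 − 50)/(243 + 50) = 0.659
RL = −20·log₁₀(0.659) = 3.63 dB
P_refl/P_inc = |Γ|² = 0.434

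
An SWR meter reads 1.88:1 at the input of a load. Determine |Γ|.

|Γ| = (S − 1)/(S + 1) = (1.88 − 1)/(1.88 + 1) = 0.88/2.88

|Γ| ≈ 0.306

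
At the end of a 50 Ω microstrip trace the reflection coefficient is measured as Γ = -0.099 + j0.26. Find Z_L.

Z_L ≈ 36.2 + j20.4 Ω

Z_L = Z_0·(1 + Γ)/(1 − Γ) = 50·(0.901 + j0.26)/(1.1 − j0.26)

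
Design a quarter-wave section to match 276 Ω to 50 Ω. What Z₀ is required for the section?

Z_qwt ≈ 117 Ω

Z_qwt = √(Z_0·R_L) = √(50 × 276) = √13800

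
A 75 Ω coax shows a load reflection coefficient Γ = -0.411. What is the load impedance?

Z_L ≈ 31.3 Ω

Z_L = Z_0·(1 + Γ)/(1 − Γ) = 75·(0.589)/(1.41)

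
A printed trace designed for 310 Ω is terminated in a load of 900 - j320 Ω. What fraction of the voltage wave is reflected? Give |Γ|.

|Γ| ≈ 0.536

Γ = (Z_L − Z_0)/(Z_L + Z_0) = (590 − j320)/(1210 − j320)
|Γ| = 671/1250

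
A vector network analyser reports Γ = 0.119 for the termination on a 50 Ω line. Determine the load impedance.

Z_L ≈ 63.5 Ω

Z_L = Z_0·(1 + Γ)/(1 − Γ) = 50·(1.12)/(0.881)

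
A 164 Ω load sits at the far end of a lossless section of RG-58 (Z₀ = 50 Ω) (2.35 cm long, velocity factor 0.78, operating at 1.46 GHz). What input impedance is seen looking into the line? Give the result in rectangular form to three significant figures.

Z_in ≈ 22.8 − j32.7 Ω

λ = v/f = 0.78·c / 1.46 GHz = 0.16 m
βl = 2π·l/λ = 2π × 0.147 = 52.8°
tan(βl) = tan(52.8°) = 1.32
Z_in = Z_0·(Z_L + jZ_0·tanβl)/(Z_0 + jZ_L·tanβl)
     = 50·(164 + j65.8)/(50 + j216)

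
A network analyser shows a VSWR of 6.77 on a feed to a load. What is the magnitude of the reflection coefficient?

|Γ| = (S − 1)/(S + 1) = (6.77 − 1)/(6.77 + 1) = 5.77/7.77

|Γ| ≈ 0.743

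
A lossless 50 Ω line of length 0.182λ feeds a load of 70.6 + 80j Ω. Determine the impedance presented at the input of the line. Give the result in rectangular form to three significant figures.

Z_in ≈ 25.8 − j43.7 Ω

βl = 2π × 0.182 = 65.5°
tan(βl) = tan(65.5°) = 2.2
Z_in = Z_0·(Z_L + jZ_0·tanβl)/(Z_0 + jZ_L·tanβl)
     = 50·(70.6 + j190)/(-126 + j155)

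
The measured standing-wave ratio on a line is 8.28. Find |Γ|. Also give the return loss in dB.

|Γ| ≈ 0.784; return loss ≈ 2.11 dB

|Γ| = (S − 1)/(S + 1) = (8.28 − 1)/(8.28 + 1) = 7.28/9.28
RL = −20·log₁₀|Γ| = −20·log₁₀(0.784)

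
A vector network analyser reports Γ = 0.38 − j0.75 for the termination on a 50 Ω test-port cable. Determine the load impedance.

Z_L ≈ 15.5 − j79.2 Ω

Z_L = Z_0·(1 + Γ)/(1 − Γ) = 50·(1.38 − j0.75)/(0.62 + j0.75)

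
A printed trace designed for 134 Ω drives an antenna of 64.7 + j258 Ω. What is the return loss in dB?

RL ≈ 1.72 dB

Γ = (-69.3 + j258)/(198.7 + j258), |Γ| = 0.82
RL = −20·log₁₀|Γ| = −20·log₁₀(0.82)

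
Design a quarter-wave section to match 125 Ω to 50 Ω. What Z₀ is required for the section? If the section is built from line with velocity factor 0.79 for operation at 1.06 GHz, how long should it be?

Z_qwt = √(Z_0·R_L) = √(50 × 125) = √6250
λ = 0.79·c/f = 0.224 m, so l = λ/4 = 0.0559 m

Z_qwt ≈ 79.1 Ω; length ≈ 5.59 cm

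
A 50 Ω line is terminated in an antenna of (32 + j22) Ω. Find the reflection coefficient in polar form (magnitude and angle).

Γ ≈ 0.335 ∠ 114°

Γ = (Z_L − Z_0)/(Z_L + Z_0) = (-18 + j22)/(82 + j22)
|Γ| = 28.4/84.9 = 0.335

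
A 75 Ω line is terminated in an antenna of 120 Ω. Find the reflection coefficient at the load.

Γ = 0.231

Γ = (Z_L − Z_0)/(Z_L + Z_0) = (120 − 75)/(120 + 75) = 45/195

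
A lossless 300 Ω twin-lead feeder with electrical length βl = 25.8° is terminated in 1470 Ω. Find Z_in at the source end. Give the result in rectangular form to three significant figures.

tan(βl) = tan(25.8°) = 0.483
Z_in = Z_0·(Z_L + jZ_0·tanβl)/(Z_0 + jZ_L·tanβl)
     = 300·(1470 + j145)/(300 + j711)

Z_in ≈ 274 − j505 Ω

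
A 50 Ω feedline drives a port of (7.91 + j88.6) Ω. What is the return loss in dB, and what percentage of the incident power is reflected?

RL ≈ 0.661 dB; 85.9% of incident power reflected

Γ = (-42.09 + j88.6)/(57.91 + j88.6), |Γ| = 0.927
RL = −20·log₁₀(0.927) = 0.661 dB
P_refl/P_inc = |Γ|² = 0.859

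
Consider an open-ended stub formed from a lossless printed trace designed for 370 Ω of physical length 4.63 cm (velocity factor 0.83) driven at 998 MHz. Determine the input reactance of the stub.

X_in ≈ -159 Ω (capacitive)

λ = v/f = 0.83·c / 998 MHz = 0.249 m
βl = 2π·l/λ = 2π × 0.186 = 66.8°
tan(βl) = 2.33
For an open-ended stub, Z_in = −jZ_0·cot(βl) = −jZ_0/tan(βl)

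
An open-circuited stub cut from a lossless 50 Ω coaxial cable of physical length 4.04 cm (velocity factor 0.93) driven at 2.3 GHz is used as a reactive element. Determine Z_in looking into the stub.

λ = v/f = 0.93·c / 2.3 GHz = 0.121 m
βl = 2π·l/λ = 2π × 0.333 = 120°
tan(βl) = -1.74
For an open-circuited stub, Z_in = −jZ_0·cot(βl) = −jZ_0/tan(βl)

Z_in ≈ +j28.7 Ω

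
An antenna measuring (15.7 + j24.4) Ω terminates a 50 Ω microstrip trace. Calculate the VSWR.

VSWR ≈ 4.01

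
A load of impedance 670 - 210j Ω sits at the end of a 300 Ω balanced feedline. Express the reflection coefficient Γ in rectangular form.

Γ = (Z_L − Z_0)/(Z_L + Z_0) = (370 − j210)/(970 − j210)

Γ ≈ 0.409 − j0.128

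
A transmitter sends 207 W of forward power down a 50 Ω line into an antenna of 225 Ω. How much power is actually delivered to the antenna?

Γ = (225 − 50)/(225 + 50) = 0.636
|Γ|² = 0.405
P_refl = |Γ|²·P_inc = 83.8 W, P_del = (1 − |Γ|²)·P_inc = 123 W

P_delivered ≈ 123 W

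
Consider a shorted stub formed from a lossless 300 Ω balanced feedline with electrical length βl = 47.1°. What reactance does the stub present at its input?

X_in ≈ 323 Ω (inductive)

tan(βl) = 1.08
For a shorted stub, Z_in = jZ_0·tan(βl)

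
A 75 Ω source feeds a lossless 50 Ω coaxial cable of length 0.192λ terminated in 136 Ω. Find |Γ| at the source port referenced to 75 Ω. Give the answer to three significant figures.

|Γ| ≈ 0.585

βl = 2π × 0.192 = 69.1°
tan(βl) = 2.62
Z_in = Z_0·(Z_L + jZ_0·tanβl)/(Z_0 + jZ_L·tanβl) = 20.7 − j16.2 Ω
Γ_s = (Z_in − Z_s)/(Z_in + Z_s) = (-54.3 − j16.2)/(95.7 − j16.2), |Γ_s| = 0.585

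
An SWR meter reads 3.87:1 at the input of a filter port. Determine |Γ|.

|Γ| ≈ 0.589

|Γ| = (S − 1)/(S + 1) = (3.87 − 1)/(3.87 + 1) = 2.87/4.87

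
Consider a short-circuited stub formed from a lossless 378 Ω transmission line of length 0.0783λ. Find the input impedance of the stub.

Z_in ≈ +j203 Ω

βl = 2π × 0.0783 = 28.2°
tan(βl) = 0.536
For a short-circuited stub, Z_in = jZ_0·tan(βl)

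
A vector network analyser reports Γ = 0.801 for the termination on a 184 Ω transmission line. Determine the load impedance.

Z_L = Z_0·(1 + Γ)/(1 − Γ) = 184·(1.8)/(0.199)

Z_L ≈ 1670 Ω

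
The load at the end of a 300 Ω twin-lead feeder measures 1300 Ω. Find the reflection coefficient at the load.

Γ = (Z_L − Z_0)/(Z_L + Z_0) = (1300 − 300)/(1300 + 300) = 1000/1600

Γ = 0.625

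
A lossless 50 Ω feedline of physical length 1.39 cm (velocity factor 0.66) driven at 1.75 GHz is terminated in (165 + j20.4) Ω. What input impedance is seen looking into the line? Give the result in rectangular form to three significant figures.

λ = v/f = 0.66·c / 1.75 GHz = 0.113 m
βl = 2π·l/λ = 2π × 0.123 = 44.2°
tan(βl) = tan(44.2°) = 0.973
Z_in = Z_0·(Z_L + jZ_0·tanβl)/(Z_0 + jZ_L·tanβl)
     = 50·(165 + j69.1)/(30.1 + j161)

Z_in ≈ 30.1 − j45.7 Ω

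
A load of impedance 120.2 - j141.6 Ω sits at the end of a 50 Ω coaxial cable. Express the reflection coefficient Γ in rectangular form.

Γ = (Z_L − Z_0)/(Z_L + Z_0) = (70.2 − j141.6)/(170.2 − j141.6)

Γ ≈ 0.653 − j0.289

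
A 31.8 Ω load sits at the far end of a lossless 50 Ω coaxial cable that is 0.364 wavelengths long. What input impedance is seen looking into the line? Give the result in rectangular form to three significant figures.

βl = 2π × 0.364 = 131°
tan(βl) = tan(131°) = -1.15
Z_in = Z_0·(Z_L + jZ_0·tanβl)/(Z_0 + jZ_L·tanβl)
     = 50·(31.8 − j57.4)/(50 − j36.5)

Z_in ≈ 48.1 − j22.3 Ω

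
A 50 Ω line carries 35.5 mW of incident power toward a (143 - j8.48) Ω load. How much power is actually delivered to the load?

|Γ| = |(93 − j8.48)/(193 − j8.48)| = 0.483
|Γ|² = 0.234
P_refl = |Γ|²·P_inc = 8.3 mW, P_del = (1 − |Γ|²)·P_inc = 27.2 mW

P_delivered ≈ 27.2 mW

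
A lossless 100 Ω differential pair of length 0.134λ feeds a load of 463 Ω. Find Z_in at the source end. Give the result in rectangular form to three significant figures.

βl = 2π × 0.134 = 48.2°
tan(βl) = tan(48.2°) = 1.12
Z_in = Z_0·(Z_L + jZ_0·tanβl)/(Z_0 + jZ_L·tanβl)
     = 100·(463 + j112)/(100 + j519)

Z_in ≈ 37.4 − j82.1 Ω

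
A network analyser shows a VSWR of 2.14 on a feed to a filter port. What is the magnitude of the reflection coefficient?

|Γ| ≈ 0.363

|Γ| = (S − 1)/(S + 1) = (2.14 − 1)/(2.14 + 1) = 1.14/3.14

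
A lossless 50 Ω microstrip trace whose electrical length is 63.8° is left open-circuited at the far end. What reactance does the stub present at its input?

tan(βl) = 2.03
For an open-circuited stub, Z_in = −jZ_0·cot(βl) = −jZ_0/tan(βl)

X_in ≈ -24.6 Ω (capacitive)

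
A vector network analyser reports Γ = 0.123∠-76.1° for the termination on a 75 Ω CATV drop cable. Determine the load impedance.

Z_L ≈ 77.3 − j18.7 Ω

Z_L = Z_0·(1 + Γ)/(1 − Γ) = 75·(1.03 − j0.119)/(0.97 + j0.119)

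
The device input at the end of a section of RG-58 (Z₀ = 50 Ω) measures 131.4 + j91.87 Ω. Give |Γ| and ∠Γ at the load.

Γ ≈ 0.604 ∠ 21.6°

Γ = (Z_L − Z_0)/(Z_L + Z_0) = (81.4 + j91.87)/(181.4 + j91.87)
|Γ| = 123/203 = 0.604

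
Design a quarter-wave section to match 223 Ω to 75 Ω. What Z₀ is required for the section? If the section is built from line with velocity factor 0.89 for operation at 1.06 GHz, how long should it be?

Z_qwt = √(Z_0·R_L) = √(75 × 223) = √16720
λ = 0.89·c/f = 0.252 m, so l = λ/4 = 0.063 m

Z_qwt ≈ 129 Ω; length ≈ 6.3 cm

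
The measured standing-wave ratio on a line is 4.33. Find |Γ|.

|Γ| ≈ 0.625

|Γ| = (S − 1)/(S + 1) = (4.33 − 1)/(4.33 + 1) = 3.33/5.33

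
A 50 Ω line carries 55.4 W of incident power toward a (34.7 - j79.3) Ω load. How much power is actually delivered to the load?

|Γ| = |(-15.3 − j79.3)/(84.7 − j79.3)| = 0.696
|Γ|² = 0.484
P_refl = |Γ|²·P_inc = 26.8 W, P_del = (1 − |Γ|²)·P_inc = 28.6 W

P_delivered ≈ 28.6 W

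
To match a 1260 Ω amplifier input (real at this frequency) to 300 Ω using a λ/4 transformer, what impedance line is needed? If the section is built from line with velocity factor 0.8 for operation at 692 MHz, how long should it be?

Z_qwt ≈ 615 Ω; length ≈ 8.67 cm

Z_qwt = √(Z_0·R_L) = √(300 × 1260) = √378000
λ = 0.8·c/f = 0.347 m, so l = λ/4 = 0.0867 m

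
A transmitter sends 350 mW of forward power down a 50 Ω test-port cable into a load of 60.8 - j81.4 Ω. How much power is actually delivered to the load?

P_delivered ≈ 225 mW

|Γ| = |(10.8 − j81.4)/(110.8 − j81.4)| = 0.597
|Γ|² = 0.357
P_refl = |Γ|²·P_inc = 125 mW, P_del = (1 − |Γ|²)·P_inc = 225 mW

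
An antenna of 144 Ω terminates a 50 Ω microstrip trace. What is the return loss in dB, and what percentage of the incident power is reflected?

Γ = (144 − 50)/(144 + 50) = 0.485
RL = −20·log₁₀(0.485) = 6.29 dB
P_refl/P_inc = |Γ|² = 0.235

RL ≈ 6.29 dB; 23.5% of incident power reflected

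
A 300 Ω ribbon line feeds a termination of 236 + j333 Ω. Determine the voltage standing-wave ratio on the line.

Γ = (Z_L − Z_0)/(Z_L + Z_0) = (-64 + j333)/(536 + j333)
|Γ| = 339/631 = 0.537
VSWR = (1 + |Γ|)/(1 − |Γ|) = 1.54/0.463

VSWR ≈ 3.32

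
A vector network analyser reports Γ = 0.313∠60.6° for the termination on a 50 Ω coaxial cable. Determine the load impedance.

Z_L = Z_0·(1 + Γ)/(1 − Γ) = 50·(1.15 + j0.273)/(0.846 − j0.273)

Z_L ≈ 57 + j34.5 Ω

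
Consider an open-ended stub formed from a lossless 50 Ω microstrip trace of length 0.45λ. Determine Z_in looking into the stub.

βl = 2π × 0.45 = 162°
tan(βl) = -0.325
For an open-ended stub, Z_in = −jZ_0·cot(βl) = −jZ_0/tan(βl)

Z_in ≈ +j154 Ω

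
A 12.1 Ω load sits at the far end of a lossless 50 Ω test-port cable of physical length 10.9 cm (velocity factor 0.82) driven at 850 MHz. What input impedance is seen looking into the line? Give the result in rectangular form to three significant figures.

λ = v/f = 0.82·c / 850 MHz = 0.289 m
βl = 2π·l/λ = 2π × 0.377 = 136°
tan(βl) = tan(136°) = -0.98
Z_in = Z_0·(Z_L + jZ_0·tanβl)/(Z_0 + jZ_L·tanβl)
     = 50·(12.1 − j49)/(50 − j11.9)

Z_in ≈ 22.5 − j43.7 Ω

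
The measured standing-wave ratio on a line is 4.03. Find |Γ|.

|Γ| ≈ 0.602

|Γ| = (S − 1)/(S + 1) = (4.03 − 1)/(4.03 + 1) = 3.03/5.03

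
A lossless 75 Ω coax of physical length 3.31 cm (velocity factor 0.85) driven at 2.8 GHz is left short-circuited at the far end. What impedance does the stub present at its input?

Z_in ≈ −j86.8 Ω

λ = v/f = 0.85·c / 2.8 GHz = 0.0911 m
βl = 2π·l/λ = 2π × 0.363 = 131°
tan(βl) = -1.16
For a short-circuited stub, Z_in = jZ_0·tan(βl)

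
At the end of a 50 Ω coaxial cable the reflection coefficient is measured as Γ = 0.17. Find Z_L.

Z_L ≈ 70.5 Ω

Z_L = Z_0·(1 + Γ)/(1 − Γ) = 50·(1.17)/(0.83)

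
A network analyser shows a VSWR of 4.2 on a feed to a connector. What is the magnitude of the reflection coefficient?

|Γ| ≈ 0.615

|Γ| = (S − 1)/(S + 1) = (4.2 − 1)/(4.2 + 1) = 3.2/5.2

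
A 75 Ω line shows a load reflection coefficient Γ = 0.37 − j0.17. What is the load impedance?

Z_L ≈ 147 − j59.9 Ω

Z_L = Z_0·(1 + Γ)/(1 − Γ) = 75·(1.37 − j0.17)/(0.63 + j0.17)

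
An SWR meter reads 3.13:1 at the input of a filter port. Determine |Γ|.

|Γ| ≈ 0.516

|Γ| = (S − 1)/(S + 1) = (3.13 − 1)/(3.13 + 1) = 2.13/4.13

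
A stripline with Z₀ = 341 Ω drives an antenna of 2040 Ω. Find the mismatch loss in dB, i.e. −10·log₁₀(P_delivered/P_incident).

mismatch loss ≈ 3.09 dB

Γ = (2040 − 341)/(2040 + 341) = 0.714
|Γ|² = 0.509, so P_del/P_inc = 1 − |Γ|² = 0.491
ML = −10·log₁₀(1 − |Γ|²)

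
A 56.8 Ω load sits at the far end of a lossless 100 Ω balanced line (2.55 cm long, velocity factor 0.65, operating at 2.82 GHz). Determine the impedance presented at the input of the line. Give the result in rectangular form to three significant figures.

Z_in ≈ 89.5 − j53.2 Ω

λ = v/f = 0.65·c / 2.82 GHz = 0.0691 m
βl = 2π·l/λ = 2π × 0.369 = 133°
tan(βl) = tan(133°) = -1.08
Z_in = Z_0·(Z_L + jZ_0·tanβl)/(Z_0 + jZ_L·tanβl)
     = 100·(56.8 − j108)/(100 − j61.4)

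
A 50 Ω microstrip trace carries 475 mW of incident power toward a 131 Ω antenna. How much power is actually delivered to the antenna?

Γ = (131 − 50)/(131 + 50) = 0.448
|Γ|² = 0.2
P_refl = |Γ|²·P_inc = 95.1 mW, P_del = (1 − |Γ|²)·P_inc = 380 mW

P_delivered ≈ 380 mW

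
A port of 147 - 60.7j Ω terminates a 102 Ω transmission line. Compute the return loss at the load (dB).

Γ = (45 − j60.7)/(249 − j60.7), |Γ| = 0.295
RL = −20·log₁₀|Γ| = −20·log₁₀(0.295)

RL ≈ 10.6 dB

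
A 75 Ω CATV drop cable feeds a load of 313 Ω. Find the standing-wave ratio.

Γ = (313 − 75)/(313 + 75) = 0.613
VSWR = (1 + 0.613)/(1 − 0.613)

VSWR ≈ 4.17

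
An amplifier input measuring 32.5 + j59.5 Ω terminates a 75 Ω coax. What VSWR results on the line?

Γ = (Z_L − Z_0)/(Z_L + Z_0) = (-42.5 + j59.5)/(107.5 + j59.5)
|Γ| = 73.1/123 = 0.595
VSWR = (1 + |Γ|)/(1 − |Γ|) = 1.6/0.405

VSWR ≈ 3.94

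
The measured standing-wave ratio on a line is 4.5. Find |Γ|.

|Γ| ≈ 0.636

|Γ| = (S − 1)/(S + 1) = (4.5 − 1)/(4.5 + 1) = 3.5/5.5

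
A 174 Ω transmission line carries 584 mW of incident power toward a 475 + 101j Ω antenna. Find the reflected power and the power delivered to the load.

P_reflected ≈ 136 mW; P_delivered ≈ 448 mW

|Γ| = |(301 + j101)/(649 + j101)| = 0.483
|Γ|² = 0.234
P_refl = |Γ|²·P_inc = 136 mW, P_del = (1 − |Γ|²)·P_inc = 448 mW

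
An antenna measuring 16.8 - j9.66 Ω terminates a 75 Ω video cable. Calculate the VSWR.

VSWR ≈ 4.54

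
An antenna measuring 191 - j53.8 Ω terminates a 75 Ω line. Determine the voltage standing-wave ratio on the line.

Γ = (Z_L − Z_0)/(Z_L + Z_0) = (116 − j53.8)/(266 − j53.8)
|Γ| = 128/271 = 0.471
VSWR = (1 + |Γ|)/(1 − |Γ|) = 1.47/0.529

VSWR ≈ 2.78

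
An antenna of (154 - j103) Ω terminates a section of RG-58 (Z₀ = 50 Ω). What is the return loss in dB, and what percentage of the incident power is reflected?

Γ = (104 − j103)/(204 − j103), |Γ| = 0.641
RL = −20·log₁₀(0.641) = 3.87 dB
P_refl/P_inc = |Γ|² = 0.41

RL ≈ 3.87 dB; 41% of incident power reflected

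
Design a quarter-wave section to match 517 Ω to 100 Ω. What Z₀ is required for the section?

Z_qwt = √(Z_0·R_L) = √(100 × 517) = √51700

Z_qwt ≈ 227 Ω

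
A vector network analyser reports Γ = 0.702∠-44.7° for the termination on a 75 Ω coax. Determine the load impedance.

Z_L ≈ 76.9 − j150 Ω

Z_L = Z_0·(1 + Γ)/(1 − Γ) = 75·(1.5 − j0.494)/(0.501 + j0.494)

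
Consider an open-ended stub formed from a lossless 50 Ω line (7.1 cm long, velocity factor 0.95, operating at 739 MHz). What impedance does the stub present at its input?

Z_in ≈ −j22 Ω

λ = v/f = 0.95·c / 739 MHz = 0.386 m
βl = 2π·l/λ = 2π × 0.184 = 66.3°
tan(βl) = 2.28
For an open-ended stub, Z_in = −jZ_0·cot(βl) = −jZ_0/tan(βl)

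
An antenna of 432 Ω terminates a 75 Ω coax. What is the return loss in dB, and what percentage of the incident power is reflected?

RL ≈ 3.05 dB; 49.6% of incident power reflected

Γ = (432 − 75)/(432 + 75) = 0.704
RL = −20·log₁₀(0.704) = 3.05 dB
P_refl/P_inc = |Γ|² = 0.496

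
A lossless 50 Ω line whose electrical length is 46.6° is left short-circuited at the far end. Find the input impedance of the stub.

tan(βl) = 1.06
For a short-circuited stub, Z_in = jZ_0·tan(βl)

Z_in ≈ +j52.9 Ω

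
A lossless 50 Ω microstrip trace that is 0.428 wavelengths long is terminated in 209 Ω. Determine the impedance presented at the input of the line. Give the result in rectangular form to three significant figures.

Z_in ≈ 50.4 + j78.1 Ω

βl = 2π × 0.428 = 154°
tan(βl) = tan(154°) = -0.486
Z_in = Z_0·(Z_L + jZ_0·tanβl)/(Z_0 + jZ_L·tanβl)
     = 50·(209 − j24.3)/(50 − j102)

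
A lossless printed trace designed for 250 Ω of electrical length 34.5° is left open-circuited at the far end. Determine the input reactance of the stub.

tan(βl) = 0.687
For an open-circuited stub, Z_in = −jZ_0·cot(βl) = −jZ_0/tan(βl)

X_in ≈ -364 Ω (capacitive)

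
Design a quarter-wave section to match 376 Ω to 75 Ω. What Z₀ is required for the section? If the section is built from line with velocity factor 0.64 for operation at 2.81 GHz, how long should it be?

Z_qwt = √(Z_0·R_L) = √(75 × 376) = √28200
λ = 0.64·c/f = 0.0683 m, so l = λ/4 = 0.0171 m

Z_qwt ≈ 168 Ω; length ≈ 1.71 cm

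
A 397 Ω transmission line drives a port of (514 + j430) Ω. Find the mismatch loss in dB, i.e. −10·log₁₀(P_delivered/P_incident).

Γ = (117 + j430)/(911 + j430), |Γ| = 0.442
|Γ|² = 0.196, so P_del/P_inc = 1 − |Γ|² = 0.804
ML = −10·log₁₀(1 − |Γ|²)

mismatch loss ≈ 0.946 dB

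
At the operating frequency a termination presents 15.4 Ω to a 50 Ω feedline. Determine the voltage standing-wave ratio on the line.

VSWR ≈ 3.25

For a purely resistive load, VSWR = R_L/Z_0 or Z_0/R_L (whichever > 1) = 50/15.4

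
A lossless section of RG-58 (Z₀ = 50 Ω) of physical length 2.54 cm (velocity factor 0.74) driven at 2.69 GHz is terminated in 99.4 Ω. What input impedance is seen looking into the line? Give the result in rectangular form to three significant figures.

λ = v/f = 0.74·c / 2.69 GHz = 0.0825 m
βl = 2π·l/λ = 2π × 0.308 = 111°
tan(βl) = tan(111°) = -2.63
Z_in = Z_0·(Z_L + jZ_0·tanβl)/(Z_0 + jZ_L·tanβl)
     = 50·(99.4 − j132)/(50 − j262)

Z_in ≈ 27.8 + j13.7 Ω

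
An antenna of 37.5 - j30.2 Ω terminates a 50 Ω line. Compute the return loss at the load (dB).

RL ≈ 9.04 dB

Γ = (-12.5 − j30.2)/(87.5 − j30.2), |Γ| = 0.353
RL = −20·log₁₀|Γ| = −20·log₁₀(0.353)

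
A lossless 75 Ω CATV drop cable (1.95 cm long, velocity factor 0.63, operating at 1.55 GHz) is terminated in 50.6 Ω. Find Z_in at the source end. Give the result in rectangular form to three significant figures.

λ = v/f = 0.63·c / 1.55 GHz = 0.122 m
βl = 2π·l/λ = 2π × 0.16 = 57.6°
tan(βl) = tan(57.6°) = 1.57
Z_in = Z_0·(Z_L + jZ_0·tanβl)/(Z_0 + jZ_L·tanβl)
     = 75·(50.6 + j118)/(75 + j79.6)

Z_in ≈ 82.7 + j30.2 Ω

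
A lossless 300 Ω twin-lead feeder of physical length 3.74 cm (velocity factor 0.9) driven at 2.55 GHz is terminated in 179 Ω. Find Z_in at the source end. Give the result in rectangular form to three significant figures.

Z_in ≈ 303 − j157 Ω

λ = v/f = 0.9·c / 2.55 GHz = 0.106 m
βl = 2π·l/λ = 2π × 0.353 = 127°
tan(βl) = tan(127°) = -1.32
Z_in = Z_0·(Z_L + jZ_0·tanβl)/(Z_0 + jZ_L·tanβl)
     = 300·(179 − j396)/(300 − j236)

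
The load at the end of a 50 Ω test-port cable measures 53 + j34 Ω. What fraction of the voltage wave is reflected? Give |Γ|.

|Γ| ≈ 0.315

Γ = (Z_L − Z_0)/(Z_L + Z_0) = (3 + j34)/(103 + j34)
|Γ| = 34.1/108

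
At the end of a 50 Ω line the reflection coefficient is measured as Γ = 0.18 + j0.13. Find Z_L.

Z_L = Z_0·(1 + Γ)/(1 − Γ) = 50·(1.18 + j0.13)/(0.82 − j0.13)

Z_L ≈ 69 + j18.9 Ω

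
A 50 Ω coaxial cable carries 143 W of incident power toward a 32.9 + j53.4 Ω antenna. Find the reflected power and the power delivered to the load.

P_reflected ≈ 46.2 W; P_delivered ≈ 96.8 W

|Γ| = |(-17.1 + j53.4)/(82.9 + j53.4)| = 0.569
|Γ|² = 0.323
P_refl = |Γ|²·P_inc = 46.2 W, P_del = (1 − |Γ|²)·P_inc = 96.8 W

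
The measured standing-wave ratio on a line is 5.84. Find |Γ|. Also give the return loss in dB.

|Γ| ≈ 0.708; return loss ≈ 3 dB

|Γ| = (S − 1)/(S + 1) = (5.84 − 1)/(5.84 + 1) = 4.84/6.84
RL = −20·log₁₀|Γ| = −20·log₁₀(0.708)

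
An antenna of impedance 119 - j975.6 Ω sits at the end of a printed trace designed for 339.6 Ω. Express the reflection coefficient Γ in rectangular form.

Γ ≈ 0.732 − j0.57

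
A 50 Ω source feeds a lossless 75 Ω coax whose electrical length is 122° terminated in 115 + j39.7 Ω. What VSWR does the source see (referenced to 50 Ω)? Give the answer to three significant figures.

VSWR ≈ 1.4

tan(βl) = -1.6
Z_in = Z_0·(Z_L + jZ_0·tanβl)/(Z_0 + jZ_L·tanβl) = 43.4 + j14.2 Ω
Γ_s = (Z_in − Z_s)/(Z_in + Z_s) = (-6.59 + j14.2)/(93.4 + j14.2), |Γ_s| = 0.166
VSWR = (1 + |Γ_s|)/(1 − |Γ_s|)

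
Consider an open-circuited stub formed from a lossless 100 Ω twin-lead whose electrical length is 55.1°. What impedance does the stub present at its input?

tan(βl) = 1.43
For an open-circuited stub, Z_in = −jZ_0·cot(βl) = −jZ_0/tan(βl)

Z_in ≈ −j69.8 Ω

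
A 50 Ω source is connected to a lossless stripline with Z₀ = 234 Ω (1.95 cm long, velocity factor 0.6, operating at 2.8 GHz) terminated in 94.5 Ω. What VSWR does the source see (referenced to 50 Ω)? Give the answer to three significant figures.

λ = v/f = 0.6·c / 2.8 GHz = 0.0643 m
βl = 2π·l/λ = 2π × 0.303 = 109°
tan(βl) = -2.87
Z_in = Z_0·(Z_L + jZ_0·tanβl)/(Z_0 + jZ_L·tanβl) = 373 − j240 Ω
Γ_s = (Z_in − Z_s)/(Z_in + Z_s) = (323 − j240)/(423 − j240), |Γ_s| = 0.827
VSWR = (1 + |Γ_s|)/(1 − |Γ_s|)

VSWR ≈ 10.6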